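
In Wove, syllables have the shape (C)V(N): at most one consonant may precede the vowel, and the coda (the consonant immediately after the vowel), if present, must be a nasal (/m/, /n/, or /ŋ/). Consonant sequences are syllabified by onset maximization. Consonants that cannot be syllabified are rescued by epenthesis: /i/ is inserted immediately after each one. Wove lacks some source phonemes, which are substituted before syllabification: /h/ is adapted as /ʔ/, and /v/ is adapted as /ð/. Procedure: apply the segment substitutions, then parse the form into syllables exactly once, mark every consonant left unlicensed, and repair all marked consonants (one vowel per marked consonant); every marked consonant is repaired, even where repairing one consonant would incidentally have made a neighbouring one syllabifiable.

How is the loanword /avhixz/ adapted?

aðiʔixizi

Substitution: /v/ → /ð/, /h/ → /ʔ/, giving /aðʔixz/.
Syllabifying with onset maximization leaves /ð/, /x/, /z/ stranded (only a nasal (/m/, /n/, or /ŋ/) is licensed in coda position; onsets are limited to one consonant).
Epenthesis after each stranded consonant: /ð/ → /ði/, /x/ → /xi/, /z/ → /zi/.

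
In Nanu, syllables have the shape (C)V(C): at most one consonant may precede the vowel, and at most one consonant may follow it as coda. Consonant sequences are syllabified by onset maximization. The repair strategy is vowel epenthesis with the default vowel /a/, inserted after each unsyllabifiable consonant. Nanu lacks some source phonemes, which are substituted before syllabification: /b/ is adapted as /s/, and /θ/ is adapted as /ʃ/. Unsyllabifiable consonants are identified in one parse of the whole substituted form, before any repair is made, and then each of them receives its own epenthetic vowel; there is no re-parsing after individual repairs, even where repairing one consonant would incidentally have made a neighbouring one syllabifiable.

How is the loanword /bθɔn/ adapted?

Substitution: /b/ → /s/, /θ/ → /ʃ/, giving /sʃɔn/.
The consonants /s/ cannot be parsed into a legal (C)V(C) syllable (at most one coda consonant is licensed; onsets are limited to one consonant).
Each unlicensed consonant becomes the onset of a new syllable: /s/ → /sa/.

saʃɔn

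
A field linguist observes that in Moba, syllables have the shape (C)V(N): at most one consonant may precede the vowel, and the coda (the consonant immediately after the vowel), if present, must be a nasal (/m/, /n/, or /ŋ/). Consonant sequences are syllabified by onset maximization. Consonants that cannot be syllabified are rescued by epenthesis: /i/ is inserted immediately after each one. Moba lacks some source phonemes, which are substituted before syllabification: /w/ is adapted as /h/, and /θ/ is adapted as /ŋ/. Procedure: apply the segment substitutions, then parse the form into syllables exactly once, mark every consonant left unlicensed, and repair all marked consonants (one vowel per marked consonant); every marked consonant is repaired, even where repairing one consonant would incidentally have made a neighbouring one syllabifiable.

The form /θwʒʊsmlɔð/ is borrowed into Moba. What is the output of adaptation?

Substitution: /θ/ → /ŋ/, /w/ → /h/, giving /ŋhʒʊsmlɔð/.
Under (C)V(N), the unsyllabifiable consonants are /ŋ/, /h/, /s/, /m/, /ð/ (only a nasal (/m/, /n/, or /ŋ/) is licensed in coda position; onsets are limited to one consonant).
Each unlicensed consonant becomes the onset of a new syllable: /ŋ/ → /ŋi/, /h/ → /hi/, /s/ → /si/, /m/ → /mi/, /ð/ → /ði/.

ŋihiʒʊsimilɔði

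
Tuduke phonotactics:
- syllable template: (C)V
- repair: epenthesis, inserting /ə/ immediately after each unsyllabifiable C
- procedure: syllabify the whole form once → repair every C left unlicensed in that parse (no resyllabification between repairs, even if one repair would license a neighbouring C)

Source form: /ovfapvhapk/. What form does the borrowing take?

ovəfapəvəhapəkə

Under (C)V, the unsyllabifiable consonants are /v/, /p/, /v/, /p/, /k/ (no codas are permitted; onsets are limited to one consonant).
Each unlicensed consonant becomes the onset of a new syllable: /v/ → /və/, /p/ → /pə/, /v/ → /və/, /p/ → /pə/, /k/ → /kə/.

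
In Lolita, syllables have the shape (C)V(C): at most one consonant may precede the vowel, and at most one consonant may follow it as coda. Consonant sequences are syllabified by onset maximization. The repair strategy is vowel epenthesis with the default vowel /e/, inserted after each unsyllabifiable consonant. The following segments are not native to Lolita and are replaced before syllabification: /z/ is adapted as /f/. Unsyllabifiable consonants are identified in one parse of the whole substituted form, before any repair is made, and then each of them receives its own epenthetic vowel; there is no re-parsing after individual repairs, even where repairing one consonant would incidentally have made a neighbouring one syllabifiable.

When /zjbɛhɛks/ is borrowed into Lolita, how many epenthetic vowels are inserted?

After substitution the input is /fjbɛhɛks/.
The unsyllabifiable consonants are /f/, /j/, /s/; each receives one epenthetic vowel.

3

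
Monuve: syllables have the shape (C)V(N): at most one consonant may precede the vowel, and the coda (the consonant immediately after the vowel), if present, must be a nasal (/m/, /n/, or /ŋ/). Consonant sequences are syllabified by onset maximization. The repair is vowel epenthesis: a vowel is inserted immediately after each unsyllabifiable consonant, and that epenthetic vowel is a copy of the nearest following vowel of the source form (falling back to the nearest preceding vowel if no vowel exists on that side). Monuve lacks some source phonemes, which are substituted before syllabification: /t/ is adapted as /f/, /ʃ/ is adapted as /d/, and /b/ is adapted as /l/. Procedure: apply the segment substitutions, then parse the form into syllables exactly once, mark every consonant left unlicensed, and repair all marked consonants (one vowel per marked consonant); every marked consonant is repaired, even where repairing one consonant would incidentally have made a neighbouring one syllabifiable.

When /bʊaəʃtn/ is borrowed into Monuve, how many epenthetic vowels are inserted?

3

After substitution the input is /lʊaədfn/.
The unsyllabifiable consonants are /d/, /f/, /n/; each receives one epenthetic vowel.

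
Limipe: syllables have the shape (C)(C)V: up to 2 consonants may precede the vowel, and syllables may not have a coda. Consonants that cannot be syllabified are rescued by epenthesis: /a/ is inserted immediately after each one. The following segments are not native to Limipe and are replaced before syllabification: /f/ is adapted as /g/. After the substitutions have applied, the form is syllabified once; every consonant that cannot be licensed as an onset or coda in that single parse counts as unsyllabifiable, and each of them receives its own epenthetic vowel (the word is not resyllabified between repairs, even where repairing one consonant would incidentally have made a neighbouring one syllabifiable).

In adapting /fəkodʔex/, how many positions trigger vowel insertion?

1

After substitution the input is /gəkodʔex/.
The unsyllabifiable consonants are /x/; each receives one epenthetic vowel.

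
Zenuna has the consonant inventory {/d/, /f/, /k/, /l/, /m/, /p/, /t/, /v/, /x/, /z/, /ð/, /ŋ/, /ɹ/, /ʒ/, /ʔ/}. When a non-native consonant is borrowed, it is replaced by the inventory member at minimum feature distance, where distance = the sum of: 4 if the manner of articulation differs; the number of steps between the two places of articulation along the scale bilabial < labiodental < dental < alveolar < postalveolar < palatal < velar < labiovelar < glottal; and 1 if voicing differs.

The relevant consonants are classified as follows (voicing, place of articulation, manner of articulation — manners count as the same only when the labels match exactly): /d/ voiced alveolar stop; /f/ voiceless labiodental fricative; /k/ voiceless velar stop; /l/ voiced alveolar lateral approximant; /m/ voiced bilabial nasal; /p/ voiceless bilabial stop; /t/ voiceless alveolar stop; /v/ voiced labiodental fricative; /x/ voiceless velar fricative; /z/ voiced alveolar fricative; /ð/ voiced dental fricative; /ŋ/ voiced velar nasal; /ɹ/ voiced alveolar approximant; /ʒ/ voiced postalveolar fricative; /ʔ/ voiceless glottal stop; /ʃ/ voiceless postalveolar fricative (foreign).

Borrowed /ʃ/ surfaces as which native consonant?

ʒ

/ʒ/ is closest: same manner (fricative), place distance 0 (postalveolar→postalveolar), voicing differs (+1); total 1. Next closest is /x/ at distance 2.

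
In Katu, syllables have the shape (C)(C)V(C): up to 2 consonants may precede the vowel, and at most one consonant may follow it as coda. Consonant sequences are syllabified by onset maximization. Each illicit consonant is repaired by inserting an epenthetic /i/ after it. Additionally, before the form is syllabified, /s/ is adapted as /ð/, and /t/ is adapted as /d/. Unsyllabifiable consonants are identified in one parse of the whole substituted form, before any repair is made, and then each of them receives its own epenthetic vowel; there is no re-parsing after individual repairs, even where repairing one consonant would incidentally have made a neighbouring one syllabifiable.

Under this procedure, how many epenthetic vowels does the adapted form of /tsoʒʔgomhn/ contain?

2

After substitution the input is /dðoʒʔgomhn/.
The unsyllabifiable consonants are /h/, /n/; each receives one epenthetic vowel.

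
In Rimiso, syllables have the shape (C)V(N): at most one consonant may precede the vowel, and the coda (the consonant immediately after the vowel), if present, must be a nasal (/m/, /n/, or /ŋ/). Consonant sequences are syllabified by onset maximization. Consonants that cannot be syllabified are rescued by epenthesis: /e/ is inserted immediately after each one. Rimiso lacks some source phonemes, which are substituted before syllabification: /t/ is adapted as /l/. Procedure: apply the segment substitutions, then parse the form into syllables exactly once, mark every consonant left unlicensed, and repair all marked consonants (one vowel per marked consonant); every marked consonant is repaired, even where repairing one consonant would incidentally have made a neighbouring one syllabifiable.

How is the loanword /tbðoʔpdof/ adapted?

lebeðoʔepedofe

Substitution: /t/ → /l/, giving /lbðoʔpdof/.
Syllabifying with onset maximization leaves /l/, /b/, /ʔ/, /p/, /f/ stranded (only a nasal (/m/, /n/, or /ŋ/) is licensed in coda position; onsets are limited to one consonant).
Inserting the epenthetic vowel yields /l/ → /le/, /b/ → /be/, /ʔ/ → /ʔe/, /p/ → /pe/, /f/ → /fe/.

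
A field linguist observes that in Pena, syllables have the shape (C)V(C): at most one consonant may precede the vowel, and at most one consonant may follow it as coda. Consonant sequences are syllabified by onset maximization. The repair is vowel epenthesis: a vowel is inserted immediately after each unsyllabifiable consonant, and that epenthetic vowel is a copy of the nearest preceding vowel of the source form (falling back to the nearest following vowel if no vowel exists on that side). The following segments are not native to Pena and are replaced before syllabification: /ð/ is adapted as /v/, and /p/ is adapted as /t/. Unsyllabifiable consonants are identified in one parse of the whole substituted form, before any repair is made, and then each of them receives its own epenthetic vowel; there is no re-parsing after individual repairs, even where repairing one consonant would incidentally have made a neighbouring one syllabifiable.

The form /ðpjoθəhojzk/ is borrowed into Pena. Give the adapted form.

votojoθəhojzoko

Substitution: /ð/ → /v/, /p/ → /t/, giving /vtjoθəhojzk/.
The consonants /v/, /t/, /z/, /k/ cannot be parsed into a legal (C)V(C) syllable (at most one coda consonant is licensed; onsets are limited to one consonant).
Inserting the epenthetic vowel yields /v/ → /vo/, /t/ → /to/, /z/ → /zo/, /k/ → /ko/.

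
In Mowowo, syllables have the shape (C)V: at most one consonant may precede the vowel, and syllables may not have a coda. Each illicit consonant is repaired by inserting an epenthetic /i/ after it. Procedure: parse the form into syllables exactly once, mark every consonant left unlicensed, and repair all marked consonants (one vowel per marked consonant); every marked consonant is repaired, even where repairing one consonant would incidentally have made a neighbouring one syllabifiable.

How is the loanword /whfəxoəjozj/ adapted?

wihifəxoəjoziji

Under (C)V, the unsyllabifiable consonants are /w/, /h/, /z/, /j/ (no codas are permitted; onsets are limited to one consonant).
Epenthesis after each stranded consonant: /w/ → /wi/, /h/ → /hi/, /z/ → /zi/, /j/ → /ji/.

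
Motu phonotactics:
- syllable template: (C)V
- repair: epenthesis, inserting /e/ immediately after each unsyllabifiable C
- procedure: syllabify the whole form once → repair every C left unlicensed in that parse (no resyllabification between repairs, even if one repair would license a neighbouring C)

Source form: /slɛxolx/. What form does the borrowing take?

Under (C)V, the unsyllabifiable consonants are /s/, /l/, /x/ (no codas are permitted; onsets are limited to one consonant).
Inserting the epenthetic vowel yields /s/ → /se/, /l/ → /le/, /x/ → /xe/.

selɛxolexe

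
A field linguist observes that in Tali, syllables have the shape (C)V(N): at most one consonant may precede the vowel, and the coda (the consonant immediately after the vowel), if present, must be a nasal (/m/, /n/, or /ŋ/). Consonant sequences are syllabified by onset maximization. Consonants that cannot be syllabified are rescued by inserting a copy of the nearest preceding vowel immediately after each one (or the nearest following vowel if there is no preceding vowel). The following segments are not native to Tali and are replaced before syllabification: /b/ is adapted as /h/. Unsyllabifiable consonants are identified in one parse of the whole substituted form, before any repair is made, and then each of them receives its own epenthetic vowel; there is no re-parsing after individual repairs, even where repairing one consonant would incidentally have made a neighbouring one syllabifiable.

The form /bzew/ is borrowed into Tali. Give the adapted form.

Substitution: /b/ → /h/, giving /hzew/.
Under (C)V(N), the unsyllabifiable consonants are /h/, /w/ (only a nasal (/m/, /n/, or /ŋ/) is licensed in coda position; onsets are limited to one consonant).
Epenthesis after each stranded consonant: /h/ → /he/, /w/ → /we/.

hezewe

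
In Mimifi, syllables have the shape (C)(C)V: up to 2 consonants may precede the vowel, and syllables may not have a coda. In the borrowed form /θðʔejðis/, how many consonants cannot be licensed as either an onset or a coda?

2

The consonants /θ/, /s/ cannot be parsed into a legal (C)(C)V syllable (no codas are permitted; onsets may contain at most 2 consonants).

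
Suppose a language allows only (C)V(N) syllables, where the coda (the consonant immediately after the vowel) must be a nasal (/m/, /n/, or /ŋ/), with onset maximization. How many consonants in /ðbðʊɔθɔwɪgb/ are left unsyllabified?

4

Under (C)V(N), the unsyllabifiable consonants are /ð/, /b/, /g/, /b/ (only a nasal (/m/, /n/, or /ŋ/) is licensed in coda position; onsets are limited to one consonant).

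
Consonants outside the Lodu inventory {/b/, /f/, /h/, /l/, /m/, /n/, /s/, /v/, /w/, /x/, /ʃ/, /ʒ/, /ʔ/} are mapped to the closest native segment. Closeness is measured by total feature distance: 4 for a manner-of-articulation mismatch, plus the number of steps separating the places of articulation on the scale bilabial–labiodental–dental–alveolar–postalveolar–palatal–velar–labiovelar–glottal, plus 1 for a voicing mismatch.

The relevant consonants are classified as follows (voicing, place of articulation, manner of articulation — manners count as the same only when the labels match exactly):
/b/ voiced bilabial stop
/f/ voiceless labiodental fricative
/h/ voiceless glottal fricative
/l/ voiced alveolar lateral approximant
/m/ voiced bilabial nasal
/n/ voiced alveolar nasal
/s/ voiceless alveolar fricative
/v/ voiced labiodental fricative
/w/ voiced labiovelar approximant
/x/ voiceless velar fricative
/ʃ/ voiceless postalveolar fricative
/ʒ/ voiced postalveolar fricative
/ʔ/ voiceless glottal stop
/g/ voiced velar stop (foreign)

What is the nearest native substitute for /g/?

ʔ

/ʔ/ is closest: same manner (stop), place distance 2 (velar→glottal), voicing differs (+1); total 3. Next closest is /w/ at distance 5.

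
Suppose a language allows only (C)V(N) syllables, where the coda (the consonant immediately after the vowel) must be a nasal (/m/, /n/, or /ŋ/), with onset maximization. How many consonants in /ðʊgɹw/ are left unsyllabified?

Under (C)V(N), the unsyllabifiable consonants are /g/, /ɹ/, /w/ (only a nasal (/m/, /n/, or /ŋ/) is licensed in coda position; onsets are limited to one consonant).

3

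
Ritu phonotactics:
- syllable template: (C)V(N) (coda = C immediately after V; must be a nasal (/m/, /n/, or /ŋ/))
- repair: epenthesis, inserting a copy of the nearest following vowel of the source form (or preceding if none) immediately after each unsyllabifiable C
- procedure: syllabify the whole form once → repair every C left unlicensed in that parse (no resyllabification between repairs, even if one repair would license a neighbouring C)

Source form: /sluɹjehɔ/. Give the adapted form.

Under (C)V(N), the unsyllabifiable consonants are /s/, /ɹ/ (only a nasal (/m/, /n/, or /ŋ/) is licensed in coda position; onsets are limited to one consonant).
Epenthesis after each stranded consonant: /s/ → /su/, /ɹ/ → /ɹe/.

suluɹejehɔ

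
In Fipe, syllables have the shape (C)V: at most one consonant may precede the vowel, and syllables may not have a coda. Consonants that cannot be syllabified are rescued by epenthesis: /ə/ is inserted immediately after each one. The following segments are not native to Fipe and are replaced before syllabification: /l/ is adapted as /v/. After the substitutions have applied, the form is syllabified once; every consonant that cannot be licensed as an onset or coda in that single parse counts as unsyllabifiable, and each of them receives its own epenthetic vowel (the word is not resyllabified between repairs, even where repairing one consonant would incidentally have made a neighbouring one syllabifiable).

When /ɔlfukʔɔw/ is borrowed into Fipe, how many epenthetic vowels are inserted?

3

After substitution the input is /ɔvfukʔɔw/.
The unsyllabifiable consonants are /v/, /k/, /w/; each receives one epenthetic vowel.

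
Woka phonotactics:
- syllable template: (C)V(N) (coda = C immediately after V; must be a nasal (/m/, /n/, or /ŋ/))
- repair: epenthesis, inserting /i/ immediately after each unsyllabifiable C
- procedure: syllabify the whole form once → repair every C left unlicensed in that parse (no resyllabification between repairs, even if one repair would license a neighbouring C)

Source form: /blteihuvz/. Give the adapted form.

Under (C)V(N), the unsyllabifiable consonants are /b/, /l/, /v/, /z/ (only a nasal (/m/, /n/, or /ŋ/) is licensed in coda position; onsets are limited to one consonant).
Inserting the epenthetic vowel yields /b/ → /bi/, /l/ → /li/, /v/ → /vi/, /z/ → /zi/.

biliteihuvizi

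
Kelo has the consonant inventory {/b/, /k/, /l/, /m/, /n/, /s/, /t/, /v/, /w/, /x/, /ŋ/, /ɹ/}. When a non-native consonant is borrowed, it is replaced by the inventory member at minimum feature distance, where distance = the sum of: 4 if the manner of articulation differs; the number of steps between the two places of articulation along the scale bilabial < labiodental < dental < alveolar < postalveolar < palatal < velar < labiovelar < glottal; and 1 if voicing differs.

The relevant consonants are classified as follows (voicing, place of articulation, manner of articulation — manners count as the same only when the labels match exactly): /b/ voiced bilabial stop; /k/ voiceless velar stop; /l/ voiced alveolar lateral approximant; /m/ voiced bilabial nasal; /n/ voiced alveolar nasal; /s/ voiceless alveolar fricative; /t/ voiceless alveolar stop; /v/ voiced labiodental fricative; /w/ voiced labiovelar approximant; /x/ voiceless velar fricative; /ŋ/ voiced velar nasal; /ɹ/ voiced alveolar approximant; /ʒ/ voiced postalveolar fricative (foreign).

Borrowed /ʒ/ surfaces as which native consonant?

/s/ is closest: same manner (fricative), place distance 1 (postalveolar→alveolar), voicing differs (+1); total 2. Next closest is /v/ at distance 3.

s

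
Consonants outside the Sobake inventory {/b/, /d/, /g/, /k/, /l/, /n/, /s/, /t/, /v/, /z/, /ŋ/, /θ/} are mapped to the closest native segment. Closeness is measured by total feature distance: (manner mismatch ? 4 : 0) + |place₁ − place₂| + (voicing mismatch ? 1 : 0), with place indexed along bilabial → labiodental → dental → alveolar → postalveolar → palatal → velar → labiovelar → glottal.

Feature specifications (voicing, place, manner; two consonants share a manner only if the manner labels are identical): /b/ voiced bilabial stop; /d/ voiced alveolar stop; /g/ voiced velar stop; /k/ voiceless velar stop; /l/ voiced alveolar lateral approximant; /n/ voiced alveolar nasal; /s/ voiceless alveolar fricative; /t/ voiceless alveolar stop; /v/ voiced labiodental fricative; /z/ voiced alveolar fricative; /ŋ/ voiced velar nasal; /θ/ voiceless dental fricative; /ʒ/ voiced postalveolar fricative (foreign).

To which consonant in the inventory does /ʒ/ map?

z

/z/ is closest: same manner (fricative), place distance 1 (postalveolar→alveolar), same voicing; total 1. Next closest is /s/ at distance 2.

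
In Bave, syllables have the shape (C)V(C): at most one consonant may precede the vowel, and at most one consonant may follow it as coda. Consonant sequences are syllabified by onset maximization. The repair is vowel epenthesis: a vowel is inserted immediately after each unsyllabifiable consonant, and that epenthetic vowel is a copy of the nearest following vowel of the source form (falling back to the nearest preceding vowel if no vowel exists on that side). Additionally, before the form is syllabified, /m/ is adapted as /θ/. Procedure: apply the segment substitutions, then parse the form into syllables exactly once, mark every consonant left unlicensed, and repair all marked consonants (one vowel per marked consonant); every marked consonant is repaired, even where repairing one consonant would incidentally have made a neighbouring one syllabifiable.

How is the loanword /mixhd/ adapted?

θixhidi

Substitution: /m/ → /θ/, giving /θixhd/.
The consonants /h/, /d/ cannot be parsed into a legal (C)V(C) syllable (at most one coda consonant is licensed; onsets are limited to one consonant).
Epenthesis after each stranded consonant: /h/ → /hi/, /d/ → /di/.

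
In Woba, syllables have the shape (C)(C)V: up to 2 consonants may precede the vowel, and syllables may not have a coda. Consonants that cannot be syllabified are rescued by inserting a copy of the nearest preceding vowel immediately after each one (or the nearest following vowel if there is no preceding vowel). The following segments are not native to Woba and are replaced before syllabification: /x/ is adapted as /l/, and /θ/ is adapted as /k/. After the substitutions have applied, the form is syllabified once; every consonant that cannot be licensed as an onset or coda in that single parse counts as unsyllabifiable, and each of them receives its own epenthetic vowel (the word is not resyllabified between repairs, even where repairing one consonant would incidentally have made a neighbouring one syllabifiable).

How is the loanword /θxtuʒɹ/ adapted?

kultuʒuɹu

Substitution: /θ/ → /k/, /x/ → /l/, giving /kltuʒɹ/.
Syllabifying with onset maximization leaves /k/, /ʒ/, /ɹ/ stranded (no codas are permitted; onsets may contain at most 2 consonants).
Epenthesis after each stranded consonant: /k/ → /ku/, /ʒ/ → /ʒu/, /ɹ/ → /ɹu/.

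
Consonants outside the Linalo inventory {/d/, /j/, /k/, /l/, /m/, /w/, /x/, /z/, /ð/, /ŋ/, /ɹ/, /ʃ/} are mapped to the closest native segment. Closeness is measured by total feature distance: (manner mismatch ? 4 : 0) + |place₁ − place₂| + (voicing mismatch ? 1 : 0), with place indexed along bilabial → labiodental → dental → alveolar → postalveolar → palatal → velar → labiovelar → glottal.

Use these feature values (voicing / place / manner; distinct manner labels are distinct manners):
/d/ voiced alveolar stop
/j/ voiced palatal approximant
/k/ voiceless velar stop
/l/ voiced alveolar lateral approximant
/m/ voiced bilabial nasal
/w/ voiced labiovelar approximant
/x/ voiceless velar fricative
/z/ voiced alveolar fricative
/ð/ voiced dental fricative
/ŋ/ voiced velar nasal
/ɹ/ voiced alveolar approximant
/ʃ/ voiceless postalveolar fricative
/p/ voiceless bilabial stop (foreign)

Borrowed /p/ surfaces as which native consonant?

d

/d/ is closest: same manner (stop), place distance 3 (bilabial→alveolar), voicing differs (+1); total 4. Next closest is /m/ at distance 5.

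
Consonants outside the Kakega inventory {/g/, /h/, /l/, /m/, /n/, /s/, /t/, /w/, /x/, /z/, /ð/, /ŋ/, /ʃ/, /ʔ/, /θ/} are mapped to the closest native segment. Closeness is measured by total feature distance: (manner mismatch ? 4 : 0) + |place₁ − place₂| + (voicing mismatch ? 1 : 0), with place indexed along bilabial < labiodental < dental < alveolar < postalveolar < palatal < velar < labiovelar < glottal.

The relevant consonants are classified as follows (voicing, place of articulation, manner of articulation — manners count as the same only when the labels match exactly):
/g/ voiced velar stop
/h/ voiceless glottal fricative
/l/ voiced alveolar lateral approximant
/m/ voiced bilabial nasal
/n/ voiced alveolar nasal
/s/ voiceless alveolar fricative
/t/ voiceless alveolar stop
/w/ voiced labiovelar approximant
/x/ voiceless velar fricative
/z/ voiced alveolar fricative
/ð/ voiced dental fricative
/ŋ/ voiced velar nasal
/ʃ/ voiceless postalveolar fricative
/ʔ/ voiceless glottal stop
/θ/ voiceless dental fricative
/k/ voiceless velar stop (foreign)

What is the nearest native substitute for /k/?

g

/g/ is closest: same manner (stop), place distance 0 (velar→velar), voicing differs (+1); total 1. Next closest is /ʔ/ at distance 2.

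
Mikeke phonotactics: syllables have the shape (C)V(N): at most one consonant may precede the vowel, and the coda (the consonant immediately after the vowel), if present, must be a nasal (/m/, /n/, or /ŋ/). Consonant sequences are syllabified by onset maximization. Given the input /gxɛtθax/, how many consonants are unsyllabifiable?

3

The consonants /g/, /t/, /x/ cannot be parsed into a legal (C)V(N) syllable (only a nasal (/m/, /n/, or /ŋ/) is licensed in coda position; onsets are limited to one consonant).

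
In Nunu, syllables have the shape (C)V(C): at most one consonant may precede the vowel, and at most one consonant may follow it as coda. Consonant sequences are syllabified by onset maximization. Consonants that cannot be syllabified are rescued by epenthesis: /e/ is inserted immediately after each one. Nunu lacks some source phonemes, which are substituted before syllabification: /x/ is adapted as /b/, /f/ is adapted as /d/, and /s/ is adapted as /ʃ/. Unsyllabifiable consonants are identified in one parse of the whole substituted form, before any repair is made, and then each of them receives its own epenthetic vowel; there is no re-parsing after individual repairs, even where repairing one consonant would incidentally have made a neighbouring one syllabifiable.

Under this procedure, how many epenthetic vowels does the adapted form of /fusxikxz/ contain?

After substitution the input is /duʃbikbz/.
The unsyllabifiable consonants are /b/, /z/; each receives one epenthetic vowel.

2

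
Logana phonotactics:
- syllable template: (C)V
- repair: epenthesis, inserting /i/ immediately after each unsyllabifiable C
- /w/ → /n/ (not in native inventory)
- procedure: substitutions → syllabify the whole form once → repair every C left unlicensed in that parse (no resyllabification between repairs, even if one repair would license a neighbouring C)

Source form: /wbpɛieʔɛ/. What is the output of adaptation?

Substitution: /w/ → /n/, giving /nbpɛieʔɛ/.
Under (C)V, the unsyllabifiable consonants are /n/, /b/ (no codas are permitted; onsets are limited to one consonant).
Epenthesis after each stranded consonant: /n/ → /ni/, /b/ → /bi/.

nibipɛieʔɛ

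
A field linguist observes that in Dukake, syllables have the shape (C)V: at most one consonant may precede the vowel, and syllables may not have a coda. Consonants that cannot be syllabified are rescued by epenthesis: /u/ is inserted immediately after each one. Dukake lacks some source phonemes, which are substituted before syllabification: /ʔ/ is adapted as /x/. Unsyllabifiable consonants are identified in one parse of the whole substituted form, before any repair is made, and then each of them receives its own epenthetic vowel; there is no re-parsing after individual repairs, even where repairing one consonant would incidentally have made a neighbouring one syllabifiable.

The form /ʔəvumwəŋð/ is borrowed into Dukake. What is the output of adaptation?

Substitution: /ʔ/ → /x/, giving /xəvumwəŋð/.
Syllabifying with onset maximization leaves /m/, /ŋ/, /ð/ stranded (no codas are permitted; onsets are limited to one consonant).
Epenthesis after each stranded consonant: /m/ → /mu/, /ŋ/ → /ŋu/, /ð/ → /ðu/.

xəvumuwəŋuðu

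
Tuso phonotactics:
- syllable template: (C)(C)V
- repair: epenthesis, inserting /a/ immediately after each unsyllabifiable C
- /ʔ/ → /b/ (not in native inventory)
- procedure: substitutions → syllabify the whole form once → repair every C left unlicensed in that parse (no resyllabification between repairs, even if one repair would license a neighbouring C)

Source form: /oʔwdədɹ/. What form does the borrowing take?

Substitution: /ʔ/ → /b/, giving /obwdədɹ/.
The consonants /b/, /d/, /ɹ/ cannot be parsed into a legal (C)(C)V syllable (no codas are permitted; onsets may contain at most 2 consonants).
Each unlicensed consonant becomes the onset of a new syllable: /b/ → /ba/, /d/ → /da/, /ɹ/ → /ɹa/.

obawdədaɹa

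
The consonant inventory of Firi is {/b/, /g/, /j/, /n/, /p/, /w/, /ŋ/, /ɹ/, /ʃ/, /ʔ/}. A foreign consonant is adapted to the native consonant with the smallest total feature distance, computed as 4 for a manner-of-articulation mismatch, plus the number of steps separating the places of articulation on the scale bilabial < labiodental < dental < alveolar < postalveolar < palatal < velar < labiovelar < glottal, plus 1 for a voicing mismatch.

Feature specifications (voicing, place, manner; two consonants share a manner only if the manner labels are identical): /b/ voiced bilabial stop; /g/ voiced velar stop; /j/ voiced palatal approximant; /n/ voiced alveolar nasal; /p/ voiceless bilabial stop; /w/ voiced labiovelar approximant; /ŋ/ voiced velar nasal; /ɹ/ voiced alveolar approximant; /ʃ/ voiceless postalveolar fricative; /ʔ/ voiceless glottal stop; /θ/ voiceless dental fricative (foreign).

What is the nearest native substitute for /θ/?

/ʃ/ is closest: same manner (fricative), place distance 2 (dental→postalveolar), same voicing; total 2. Next closest is /n/ at distance 6.

ʃ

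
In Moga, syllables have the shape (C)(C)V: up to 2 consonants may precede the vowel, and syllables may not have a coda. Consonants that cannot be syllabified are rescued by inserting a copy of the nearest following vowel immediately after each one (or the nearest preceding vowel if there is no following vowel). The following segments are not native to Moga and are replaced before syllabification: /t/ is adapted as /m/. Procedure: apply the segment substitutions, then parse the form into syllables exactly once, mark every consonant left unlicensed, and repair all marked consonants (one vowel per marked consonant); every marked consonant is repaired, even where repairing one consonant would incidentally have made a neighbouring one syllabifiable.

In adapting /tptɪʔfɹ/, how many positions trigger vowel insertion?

After substitution the input is /mpmɪʔfɹ/.
The unsyllabifiable consonants are /m/, /ʔ/, /f/, /ɹ/; each receives one epenthetic vowel.

4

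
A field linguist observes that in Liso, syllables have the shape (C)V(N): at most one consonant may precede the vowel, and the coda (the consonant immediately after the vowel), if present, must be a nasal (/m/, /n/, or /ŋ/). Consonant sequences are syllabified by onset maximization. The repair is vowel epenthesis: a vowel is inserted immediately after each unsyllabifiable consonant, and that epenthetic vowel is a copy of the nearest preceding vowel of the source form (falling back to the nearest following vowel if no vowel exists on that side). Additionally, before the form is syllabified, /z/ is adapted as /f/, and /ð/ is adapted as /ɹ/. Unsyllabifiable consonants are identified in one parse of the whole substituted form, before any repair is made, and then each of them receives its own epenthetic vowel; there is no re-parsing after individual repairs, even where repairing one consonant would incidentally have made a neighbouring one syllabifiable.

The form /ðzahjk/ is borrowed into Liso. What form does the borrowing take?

ɹafahajaka

Substitution: /ð/ → /ɹ/, /z/ → /f/, giving /ɹfahjk/.
Under (C)V(N), the unsyllabifiable consonants are /ɹ/, /h/, /j/, /k/ (only a nasal (/m/, /n/, or /ŋ/) is licensed in coda position; onsets are limited to one consonant).
Epenthesis after each stranded consonant: /ɹ/ → /ɹa/, /h/ → /ha/, /j/ → /ja/, /k/ → /ka/.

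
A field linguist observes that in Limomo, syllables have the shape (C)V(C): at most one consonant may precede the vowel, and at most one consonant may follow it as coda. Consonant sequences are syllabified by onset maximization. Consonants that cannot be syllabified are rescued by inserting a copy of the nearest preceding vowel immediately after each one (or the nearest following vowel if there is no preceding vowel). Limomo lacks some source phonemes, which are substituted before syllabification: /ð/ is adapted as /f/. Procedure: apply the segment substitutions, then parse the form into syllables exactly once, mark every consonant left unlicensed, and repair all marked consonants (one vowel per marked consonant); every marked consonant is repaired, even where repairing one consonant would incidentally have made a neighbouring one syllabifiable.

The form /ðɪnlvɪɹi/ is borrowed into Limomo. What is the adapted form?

fɪnlɪvɪɹi

Substitution: /ð/ → /f/, giving /fɪnlvɪɹi/.
Under (C)V(C), the unsyllabifiable consonants are /l/ (at most one coda consonant is licensed; onsets are limited to one consonant).
Each unlicensed consonant becomes the onset of a new syllable: /l/ → /lɪ/.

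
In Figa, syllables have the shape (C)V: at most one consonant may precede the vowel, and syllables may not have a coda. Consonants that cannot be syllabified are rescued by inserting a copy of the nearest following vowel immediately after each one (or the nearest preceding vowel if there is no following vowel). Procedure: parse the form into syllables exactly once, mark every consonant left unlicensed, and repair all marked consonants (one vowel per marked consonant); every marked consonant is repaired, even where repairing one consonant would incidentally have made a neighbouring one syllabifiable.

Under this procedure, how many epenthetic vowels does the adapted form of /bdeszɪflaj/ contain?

4

The unsyllabifiable consonants are /b/, /s/, /f/, /j/; each receives one epenthetic vowel.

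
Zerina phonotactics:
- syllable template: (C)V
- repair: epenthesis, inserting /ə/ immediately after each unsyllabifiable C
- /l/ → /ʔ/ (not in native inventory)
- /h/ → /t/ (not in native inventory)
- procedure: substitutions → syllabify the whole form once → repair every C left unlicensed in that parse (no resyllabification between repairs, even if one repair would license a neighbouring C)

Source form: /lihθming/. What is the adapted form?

Substitution: /l/ → /ʔ/, /h/ → /t/, giving /ʔitθming/.
The consonants /t/, /θ/, /n/, /g/ cannot be parsed into a legal (C)V syllable (no codas are permitted; onsets are limited to one consonant).
Inserting the epenthetic vowel yields /t/ → /tə/, /θ/ → /θə/, /n/ → /nə/, /g/ → /gə/.

ʔitəθəminəgə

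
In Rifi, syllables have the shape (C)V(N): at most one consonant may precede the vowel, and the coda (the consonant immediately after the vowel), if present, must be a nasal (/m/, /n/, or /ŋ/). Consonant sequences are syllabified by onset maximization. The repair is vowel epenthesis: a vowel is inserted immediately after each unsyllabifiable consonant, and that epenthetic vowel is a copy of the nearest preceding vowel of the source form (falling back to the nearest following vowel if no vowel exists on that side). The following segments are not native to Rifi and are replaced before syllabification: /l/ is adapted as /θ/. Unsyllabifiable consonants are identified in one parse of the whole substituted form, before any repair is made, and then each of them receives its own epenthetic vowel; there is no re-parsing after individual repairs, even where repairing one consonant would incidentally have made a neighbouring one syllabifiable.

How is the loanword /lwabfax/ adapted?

θawabafaxa

Substitution: /l/ → /θ/, giving /θwabfax/.
Syllabifying with onset maximization leaves /θ/, /b/, /x/ stranded (only a nasal (/m/, /n/, or /ŋ/) is licensed in coda position; onsets are limited to one consonant).
Each unlicensed consonant becomes the onset of a new syllable: /θ/ → /θa/, /b/ → /ba/, /x/ → /xa/.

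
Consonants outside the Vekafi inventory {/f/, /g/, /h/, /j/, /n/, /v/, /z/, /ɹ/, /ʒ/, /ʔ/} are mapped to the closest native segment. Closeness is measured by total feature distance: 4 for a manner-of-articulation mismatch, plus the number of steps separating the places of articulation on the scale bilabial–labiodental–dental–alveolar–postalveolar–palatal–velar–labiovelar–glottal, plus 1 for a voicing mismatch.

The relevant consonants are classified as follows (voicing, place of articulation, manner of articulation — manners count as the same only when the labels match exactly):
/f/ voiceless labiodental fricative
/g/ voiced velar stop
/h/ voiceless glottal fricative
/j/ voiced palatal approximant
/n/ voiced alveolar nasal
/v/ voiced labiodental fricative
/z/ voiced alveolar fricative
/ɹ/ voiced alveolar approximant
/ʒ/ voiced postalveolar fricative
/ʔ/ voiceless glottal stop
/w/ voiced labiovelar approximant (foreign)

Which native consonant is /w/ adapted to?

j

/j/ is closest: same manner (approximant), place distance 2 (labiovelar→palatal), same voicing; total 2. Next closest is /ɹ/ at distance 4.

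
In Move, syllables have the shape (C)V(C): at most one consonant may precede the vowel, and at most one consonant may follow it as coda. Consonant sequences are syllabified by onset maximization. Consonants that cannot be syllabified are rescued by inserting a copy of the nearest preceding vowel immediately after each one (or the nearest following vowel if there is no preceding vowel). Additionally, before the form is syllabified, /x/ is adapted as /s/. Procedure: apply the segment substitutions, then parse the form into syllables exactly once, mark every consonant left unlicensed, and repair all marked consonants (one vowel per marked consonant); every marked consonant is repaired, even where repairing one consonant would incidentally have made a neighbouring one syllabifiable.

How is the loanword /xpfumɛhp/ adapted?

supufumɛhpɛ

Substitution: /x/ → /s/, giving /spfumɛhp/.
Under (C)V(C), the unsyllabifiable consonants are /s/, /p/, /p/ (at most one coda consonant is licensed; onsets are limited to one consonant).
Each unlicensed consonant becomes the onset of a new syllable: /s/ → /su/, /p/ → /pu/, /p/ → /pɛ/.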